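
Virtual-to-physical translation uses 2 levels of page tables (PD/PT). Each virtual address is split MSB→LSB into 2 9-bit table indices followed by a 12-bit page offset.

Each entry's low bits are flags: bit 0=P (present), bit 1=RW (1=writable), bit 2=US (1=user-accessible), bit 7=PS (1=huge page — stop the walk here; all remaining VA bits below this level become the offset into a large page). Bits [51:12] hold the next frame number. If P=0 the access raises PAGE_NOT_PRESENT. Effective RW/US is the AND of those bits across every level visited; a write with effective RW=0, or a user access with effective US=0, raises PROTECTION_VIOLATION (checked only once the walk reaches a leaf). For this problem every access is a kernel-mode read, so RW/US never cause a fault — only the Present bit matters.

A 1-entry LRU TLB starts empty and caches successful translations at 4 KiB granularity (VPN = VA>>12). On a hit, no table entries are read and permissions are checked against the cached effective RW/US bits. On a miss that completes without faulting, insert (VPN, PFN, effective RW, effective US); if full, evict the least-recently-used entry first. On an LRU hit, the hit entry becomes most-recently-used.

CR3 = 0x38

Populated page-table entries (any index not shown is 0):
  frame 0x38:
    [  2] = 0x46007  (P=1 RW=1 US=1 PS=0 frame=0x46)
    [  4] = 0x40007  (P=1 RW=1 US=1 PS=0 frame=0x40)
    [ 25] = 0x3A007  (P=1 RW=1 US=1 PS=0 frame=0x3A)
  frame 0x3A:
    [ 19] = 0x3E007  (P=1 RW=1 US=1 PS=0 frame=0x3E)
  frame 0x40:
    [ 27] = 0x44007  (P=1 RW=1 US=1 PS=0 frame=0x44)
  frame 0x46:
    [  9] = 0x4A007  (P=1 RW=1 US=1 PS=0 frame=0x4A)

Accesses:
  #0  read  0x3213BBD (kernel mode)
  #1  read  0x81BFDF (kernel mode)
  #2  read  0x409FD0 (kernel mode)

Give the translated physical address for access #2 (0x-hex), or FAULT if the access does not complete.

Walk each access:
#0 VA=0x3213BBD (r,kernel):
  L0 @0x38[25] → 0x3A007  P=1,RW=1,US=1,PS=0
  L1 @0x3A[19] → 0x3E007  P=1,RW=1,US=1,PS=0
  ⇒ phys 0x3EBBD  [2 reads]
#1 VA=0x81BFDF (r,kernel):
  L0 @0x38[4] → 0x40007  P=1,RW=1,US=1,PS=0
  L1 @0x40[27] → 0x44007  P=1,RW=1,US=1,PS=0
  ⇒ phys 0x44FDF  [2 reads]
#2 VA=0x409FD0 (r,kernel):
  L0 @0x38[2] → 0x46007  P=1,RW=1,US=1,PS=0
  L1 @0x46[9] → 0x4A007  P=1,RW=1,US=1,PS=0
  ⇒ phys 0x4AFD0  [2 reads]

Access #2 PA: 0x4AFD0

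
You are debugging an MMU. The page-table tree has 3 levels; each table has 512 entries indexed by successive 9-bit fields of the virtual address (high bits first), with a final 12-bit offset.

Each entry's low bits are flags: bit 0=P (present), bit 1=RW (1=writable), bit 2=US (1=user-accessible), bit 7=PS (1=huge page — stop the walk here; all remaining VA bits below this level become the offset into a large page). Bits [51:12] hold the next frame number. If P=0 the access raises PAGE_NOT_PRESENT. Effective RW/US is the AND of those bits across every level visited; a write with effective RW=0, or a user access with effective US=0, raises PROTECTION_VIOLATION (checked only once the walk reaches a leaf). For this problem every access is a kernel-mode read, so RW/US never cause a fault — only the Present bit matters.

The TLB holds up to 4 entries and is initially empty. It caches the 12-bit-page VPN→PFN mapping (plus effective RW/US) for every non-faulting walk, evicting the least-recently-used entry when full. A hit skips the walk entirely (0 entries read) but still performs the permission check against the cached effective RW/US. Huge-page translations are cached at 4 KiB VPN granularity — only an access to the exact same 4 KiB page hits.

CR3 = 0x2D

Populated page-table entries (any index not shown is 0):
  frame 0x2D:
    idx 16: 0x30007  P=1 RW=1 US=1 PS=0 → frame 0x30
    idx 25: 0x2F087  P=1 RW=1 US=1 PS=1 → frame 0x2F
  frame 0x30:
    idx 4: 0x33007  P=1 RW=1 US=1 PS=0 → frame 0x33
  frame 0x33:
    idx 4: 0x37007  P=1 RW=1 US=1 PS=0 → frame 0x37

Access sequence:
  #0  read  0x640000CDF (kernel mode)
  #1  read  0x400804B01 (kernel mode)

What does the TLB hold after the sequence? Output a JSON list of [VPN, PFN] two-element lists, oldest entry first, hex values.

Per-access translation:
#0 VA=0x640000CDF (r,kernel):
  L0: frame=0x2D idx=25 entry=0x2F087 [P=1 RW=1 US=1 PS=1]
  ✓ 0x2FCDF (huge @L0)  — 1 lookups
#1 VA=0x400804B01 (r,kernel):
  L0: frame=0x2D idx=16 entry=0x30007 [P=1 RW=1 US=1 PS=0]
  L1: frame=0x30 idx=4 entry=0x33007 [P=1 RW=1 US=1 PS=0]
  L2: frame=0x33 idx=4 entry=0x37007 [P=1 RW=1 US=1 PS=0]
  ✓ 0x37B01  — 3 lookups

TLB: [["0x640000", "0x2F"], ["0x400804", "0x37"]]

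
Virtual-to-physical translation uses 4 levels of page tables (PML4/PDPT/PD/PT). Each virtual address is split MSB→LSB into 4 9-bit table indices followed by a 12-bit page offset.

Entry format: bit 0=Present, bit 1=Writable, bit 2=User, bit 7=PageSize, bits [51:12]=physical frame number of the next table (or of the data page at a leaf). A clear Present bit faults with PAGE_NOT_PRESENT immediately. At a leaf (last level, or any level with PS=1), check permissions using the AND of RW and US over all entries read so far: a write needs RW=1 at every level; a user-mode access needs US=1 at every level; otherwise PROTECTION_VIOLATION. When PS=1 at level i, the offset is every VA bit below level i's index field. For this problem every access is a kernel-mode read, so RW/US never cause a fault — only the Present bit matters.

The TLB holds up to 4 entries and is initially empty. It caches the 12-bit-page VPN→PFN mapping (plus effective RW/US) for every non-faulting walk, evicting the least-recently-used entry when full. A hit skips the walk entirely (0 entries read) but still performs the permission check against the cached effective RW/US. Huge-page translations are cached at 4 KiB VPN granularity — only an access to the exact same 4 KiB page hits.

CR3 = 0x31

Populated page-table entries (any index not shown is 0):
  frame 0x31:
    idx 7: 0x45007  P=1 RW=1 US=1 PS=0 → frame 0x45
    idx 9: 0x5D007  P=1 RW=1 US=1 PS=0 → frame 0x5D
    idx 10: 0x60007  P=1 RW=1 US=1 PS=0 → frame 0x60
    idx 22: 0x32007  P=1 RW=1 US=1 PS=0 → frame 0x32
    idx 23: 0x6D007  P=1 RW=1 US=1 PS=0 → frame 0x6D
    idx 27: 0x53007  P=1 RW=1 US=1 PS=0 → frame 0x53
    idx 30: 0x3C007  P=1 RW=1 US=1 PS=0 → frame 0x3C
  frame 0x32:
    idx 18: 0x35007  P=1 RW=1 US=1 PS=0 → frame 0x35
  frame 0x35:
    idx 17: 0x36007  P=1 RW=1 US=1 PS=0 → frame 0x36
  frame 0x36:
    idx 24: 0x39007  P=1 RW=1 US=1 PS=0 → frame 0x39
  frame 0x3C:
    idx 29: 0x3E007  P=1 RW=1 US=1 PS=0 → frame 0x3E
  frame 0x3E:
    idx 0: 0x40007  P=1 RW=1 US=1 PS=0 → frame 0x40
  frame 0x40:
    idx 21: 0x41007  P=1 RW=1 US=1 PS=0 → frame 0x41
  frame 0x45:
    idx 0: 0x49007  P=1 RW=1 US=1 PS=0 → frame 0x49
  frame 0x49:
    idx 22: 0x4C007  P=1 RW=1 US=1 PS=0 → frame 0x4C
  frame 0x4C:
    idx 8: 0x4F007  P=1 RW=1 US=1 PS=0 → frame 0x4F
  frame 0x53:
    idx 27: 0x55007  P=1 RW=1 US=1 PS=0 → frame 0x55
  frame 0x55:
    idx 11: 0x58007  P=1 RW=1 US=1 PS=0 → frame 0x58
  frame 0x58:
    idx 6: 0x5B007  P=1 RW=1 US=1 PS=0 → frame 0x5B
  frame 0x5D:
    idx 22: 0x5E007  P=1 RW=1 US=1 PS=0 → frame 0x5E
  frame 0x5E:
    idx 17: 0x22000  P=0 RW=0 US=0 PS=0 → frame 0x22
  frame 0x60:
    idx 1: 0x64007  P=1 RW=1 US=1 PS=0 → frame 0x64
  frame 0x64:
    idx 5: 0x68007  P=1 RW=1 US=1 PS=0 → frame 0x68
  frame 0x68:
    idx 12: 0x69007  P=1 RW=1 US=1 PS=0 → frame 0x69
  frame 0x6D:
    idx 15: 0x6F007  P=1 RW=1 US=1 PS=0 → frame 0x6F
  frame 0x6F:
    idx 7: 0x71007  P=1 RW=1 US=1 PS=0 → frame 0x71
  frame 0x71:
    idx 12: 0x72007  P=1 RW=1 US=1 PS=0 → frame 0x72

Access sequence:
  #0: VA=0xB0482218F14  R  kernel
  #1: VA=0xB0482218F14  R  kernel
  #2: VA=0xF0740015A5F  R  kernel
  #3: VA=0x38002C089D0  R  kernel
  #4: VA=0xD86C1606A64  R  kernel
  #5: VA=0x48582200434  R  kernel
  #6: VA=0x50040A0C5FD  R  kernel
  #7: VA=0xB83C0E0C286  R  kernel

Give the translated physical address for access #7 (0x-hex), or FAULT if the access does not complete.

Per-access translation:
#0 VA=0xB0482218F14 (r,kernel):
  L0: frame=0x31 idx=22 entry=0x32007 [P=1 RW=1 US=1 PS=0]
  L1: frame=0x32 idx=18 entry=0x35007 [P=1 RW=1 US=1 PS=0]
  L2: frame=0x35 idx=17 entry=0x36007 [P=1 RW=1 US=1 PS=0]
  L3: frame=0x36 idx=24 entry=0x39007 [P=1 RW=1 US=1 PS=0]
  ✓ 0x39F14  — 4 lookups
#1 VA=0xB0482218F14 (r,kernel):
  TLB hit vpn=0xB0482218 → PA=0x39F14
#2 VA=0xF0740015A5F (r,kernel):
  L0: frame=0x31 idx=30 entry=0x3C007 [P=1 RW=1 US=1 PS=0]
  L1: frame=0x3C idx=29 entry=0x3E007 [P=1 RW=1 US=1 PS=0]
  L2: frame=0x3E idx=0 entry=0x40007 [P=1 RW=1 US=1 PS=0]
  L3: frame=0x40 idx=21 entry=0x41007 [P=1 RW=1 US=1 PS=0]
  ✓ 0x41A5F  — 4 lookups
#3 VA=0x38002C089D0 (r,kernel):
  L0: frame=0x31 idx=7 entry=0x45007 [P=1 RW=1 US=1 PS=0]
  L1: frame=0x45 idx=0 entry=0x49007 [P=1 RW=1 US=1 PS=0]
  L2: frame=0x49 idx=22 entry=0x4C007 [P=1 RW=1 US=1 PS=0]
  L3: frame=0x4C idx=8 entry=0x4F007 [P=1 RW=1 US=1 PS=0]
  ✓ 0x4F9D0  — 4 lookups
#4 VA=0xD86C1606A64 (r,kernel):
  L0: frame=0x31 idx=27 entry=0x53007 [P=1 RW=1 US=1 PS=0]
  L1: frame=0x53 idx=27 entry=0x55007 [P=1 RW=1 US=1 PS=0]
  L2: frame=0x55 idx=11 entry=0x58007 [P=1 RW=1 US=1 PS=0]
  L3: frame=0x58 idx=6 entry=0x5B007 [P=1 RW=1 US=1 PS=0]
  ✓ 0x5BA64  — 4 lookups
#5 VA=0x48582200434 (r,kernel):
  L0: frame=0x31 idx=9 entry=0x5D007 [P=1 RW=1 US=1 PS=0]
  L1: frame=0x5D idx=22 entry=0x5E007 [P=1 RW=1 US=1 PS=0]
  L2: frame=0x5E idx=17 entry=0x22000 [P=0 RW=0 US=0 PS=0]
  ⇒ fault: PAGE_NOT_PRESENT  — 3 lookups
#6 VA=0x50040A0C5FD (r,kernel):
  L0: frame=0x31 idx=10 entry=0x60007 [P=1 RW=1 US=1 PS=0]
  L1: frame=0x60 idx=1 entry=0x64007 [P=1 RW=1 US=1 PS=0]
  L2: frame=0x64 idx=5 entry=0x68007 [P=1 RW=1 US=1 PS=0]
  L3: frame=0x68 idx=12 entry=0x69007 [P=1 RW=1 US=1 PS=0]
  ✓ 0x695FD  — 4 lookups
#7 VA=0xB83C0E0C286 (r,kernel):
  L0: frame=0x31 idx=23 entry=0x6D007 [P=1 RW=1 US=1 PS=0]
  L1: frame=0x6D idx=15 entry=0x6F007 [P=1 RW=1 US=1 PS=0]
  L2: frame=0x6F idx=7 entry=0x71007 [P=1 RW=1 US=1 PS=0]
  L3: frame=0x71 idx=12 entry=0x72007 [P=1 RW=1 US=1 PS=0]
  ✓ 0x72286  — 4 lookups

Access #7 PA: 0x72286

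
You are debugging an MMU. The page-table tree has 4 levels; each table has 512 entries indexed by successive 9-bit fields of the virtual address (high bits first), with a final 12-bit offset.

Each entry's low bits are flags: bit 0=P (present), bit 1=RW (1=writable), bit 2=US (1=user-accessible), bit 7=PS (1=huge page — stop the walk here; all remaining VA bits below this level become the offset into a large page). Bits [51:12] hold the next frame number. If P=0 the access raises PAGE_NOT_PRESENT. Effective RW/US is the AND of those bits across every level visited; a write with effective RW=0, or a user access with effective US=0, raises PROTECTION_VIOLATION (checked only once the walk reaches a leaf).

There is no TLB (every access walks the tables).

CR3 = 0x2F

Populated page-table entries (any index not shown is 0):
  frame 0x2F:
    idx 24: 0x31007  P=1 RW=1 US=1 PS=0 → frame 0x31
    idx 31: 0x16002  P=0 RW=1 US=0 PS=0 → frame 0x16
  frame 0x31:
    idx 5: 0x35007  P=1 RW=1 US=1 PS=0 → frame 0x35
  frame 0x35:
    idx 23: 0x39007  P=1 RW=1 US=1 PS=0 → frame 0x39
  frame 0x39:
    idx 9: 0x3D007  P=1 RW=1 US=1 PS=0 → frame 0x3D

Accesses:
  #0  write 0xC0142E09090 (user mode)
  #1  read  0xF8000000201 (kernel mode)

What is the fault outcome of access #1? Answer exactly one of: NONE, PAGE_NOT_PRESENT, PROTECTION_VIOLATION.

Trace:
#0 VA=0xC0142E09090 (w,user):
  lvl0: tbl 0x2F, slot 24 ⇒ 0x31007 (P1/RW1/US1/PS0)
  lvl1: tbl 0x31, slot 5 ⇒ 0x35007 (P1/RW1/US1/PS0)
  lvl2: tbl 0x35, slot 23 ⇒ 0x39007 (P1/RW1/US1/PS0)
  lvl3: tbl 0x39, slot 9 ⇒ 0x3D007 (P1/RW1/US1/PS0)
  ✓ 0x3D090  — 4 lookups
#1 VA=0xF8000000201 (r,kernel):
  lvl0: tbl 0x2F, slot 31 ⇒ 0x16002 (P0/RW1/US0/PS0)
  ✗ PAGE_NOT_PRESENT  [1 reads]

Access #1 fault: PAGE_NOT_PRESENT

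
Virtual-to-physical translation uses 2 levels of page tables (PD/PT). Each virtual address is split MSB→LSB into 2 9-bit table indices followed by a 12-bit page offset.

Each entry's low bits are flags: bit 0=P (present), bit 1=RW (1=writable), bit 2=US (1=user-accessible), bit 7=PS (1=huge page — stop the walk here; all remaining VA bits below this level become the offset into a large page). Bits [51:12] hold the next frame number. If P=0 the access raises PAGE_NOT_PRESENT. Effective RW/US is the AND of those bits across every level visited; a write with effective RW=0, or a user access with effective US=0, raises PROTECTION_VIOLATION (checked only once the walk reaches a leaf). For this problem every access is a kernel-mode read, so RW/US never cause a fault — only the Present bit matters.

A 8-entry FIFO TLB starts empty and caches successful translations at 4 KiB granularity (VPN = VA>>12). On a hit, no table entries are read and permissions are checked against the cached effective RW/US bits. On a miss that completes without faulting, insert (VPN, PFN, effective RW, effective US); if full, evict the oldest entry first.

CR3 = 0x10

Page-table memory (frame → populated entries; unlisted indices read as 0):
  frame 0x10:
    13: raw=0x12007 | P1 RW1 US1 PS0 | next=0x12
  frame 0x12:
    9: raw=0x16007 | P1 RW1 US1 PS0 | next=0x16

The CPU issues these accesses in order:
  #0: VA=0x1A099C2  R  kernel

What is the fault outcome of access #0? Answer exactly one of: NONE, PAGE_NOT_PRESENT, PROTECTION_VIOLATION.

Walk each access:
#0 VA=0x1A099C2 (r,kernel):
  [0] read 0x10 idx=13: raw=0x12007 flags P=1 W=1 U=1 S=0
  [1] read 0x12 idx=9: raw=0x16007 flags P=1 W=1 U=1 S=0
  → PA=0x169C2  (2 entries read)

Access #0 fault: NONE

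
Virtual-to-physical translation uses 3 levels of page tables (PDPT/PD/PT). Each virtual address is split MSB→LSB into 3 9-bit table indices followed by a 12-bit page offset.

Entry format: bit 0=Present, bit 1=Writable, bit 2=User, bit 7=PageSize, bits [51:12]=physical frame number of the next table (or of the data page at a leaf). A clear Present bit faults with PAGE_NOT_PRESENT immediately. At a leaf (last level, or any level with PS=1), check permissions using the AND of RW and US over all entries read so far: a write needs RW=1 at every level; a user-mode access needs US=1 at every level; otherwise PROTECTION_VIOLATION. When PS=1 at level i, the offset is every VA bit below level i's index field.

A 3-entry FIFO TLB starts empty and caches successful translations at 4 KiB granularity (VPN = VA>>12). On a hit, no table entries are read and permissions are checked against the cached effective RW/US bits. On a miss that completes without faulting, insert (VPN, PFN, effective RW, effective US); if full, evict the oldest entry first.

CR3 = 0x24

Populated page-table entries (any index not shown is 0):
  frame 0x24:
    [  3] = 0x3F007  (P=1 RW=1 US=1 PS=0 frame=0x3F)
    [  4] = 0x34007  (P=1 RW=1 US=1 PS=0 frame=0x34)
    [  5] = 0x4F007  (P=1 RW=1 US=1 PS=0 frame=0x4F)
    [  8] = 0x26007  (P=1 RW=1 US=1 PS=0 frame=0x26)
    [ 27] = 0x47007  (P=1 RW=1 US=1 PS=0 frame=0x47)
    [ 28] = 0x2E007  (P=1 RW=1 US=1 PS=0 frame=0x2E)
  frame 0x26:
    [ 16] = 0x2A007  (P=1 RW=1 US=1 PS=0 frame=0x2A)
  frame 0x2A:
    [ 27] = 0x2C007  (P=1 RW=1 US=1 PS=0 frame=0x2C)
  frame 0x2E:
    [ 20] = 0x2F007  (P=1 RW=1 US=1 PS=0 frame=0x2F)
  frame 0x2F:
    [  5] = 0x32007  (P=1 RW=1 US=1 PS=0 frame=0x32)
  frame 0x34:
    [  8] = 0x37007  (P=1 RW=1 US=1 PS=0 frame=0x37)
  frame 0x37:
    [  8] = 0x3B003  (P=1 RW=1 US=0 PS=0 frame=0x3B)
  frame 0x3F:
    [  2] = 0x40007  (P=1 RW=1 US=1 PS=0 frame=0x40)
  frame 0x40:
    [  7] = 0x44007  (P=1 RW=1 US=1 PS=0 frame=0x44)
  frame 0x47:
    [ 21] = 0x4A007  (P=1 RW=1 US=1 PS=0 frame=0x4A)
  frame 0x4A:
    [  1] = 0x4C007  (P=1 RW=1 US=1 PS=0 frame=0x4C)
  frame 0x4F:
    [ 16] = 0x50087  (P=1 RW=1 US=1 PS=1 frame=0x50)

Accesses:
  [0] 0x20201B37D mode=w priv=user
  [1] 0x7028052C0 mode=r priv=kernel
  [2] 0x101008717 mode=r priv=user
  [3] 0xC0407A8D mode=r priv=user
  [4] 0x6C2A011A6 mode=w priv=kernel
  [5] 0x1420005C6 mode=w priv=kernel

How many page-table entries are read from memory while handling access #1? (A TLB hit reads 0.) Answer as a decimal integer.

Trace:
#0 VA=0x20201B37D (w,user):
  L0 @0x24[8] → 0x26007  P=1,RW=1,US=1,PS=0
  L1 @0x26[16] → 0x2A007  P=1,RW=1,US=1,PS=0
  L2 @0x2A[27] → 0x2C007  P=1,RW=1,US=1,PS=0
  ✓ 0x2C37D  — 3 lookups
#1 VA=0x7028052C0 (r,kernel):
  L0 @0x24[28] → 0x2E007  P=1,RW=1,US=1,PS=0
  L1 @0x2E[20] → 0x2F007  P=1,RW=1,US=1,PS=0
  L2 @0x2F[5] → 0x32007  P=1,RW=1,US=1,PS=0
  ✓ 0x322C0  — 3 lookups
#2 VA=0x101008717 (r,user):
  L0 @0x24[4] → 0x34007  P=1,RW=1,US=1,PS=0
  L1 @0x34[8] → 0x37007  P=1,RW=1,US=1,PS=0
  L2 @0x37[8] → 0x3B003  P=1,RW=1,US=0,PS=0
  ✗ PROTECTION_VIOLATION  [3 reads]
#3 VA=0xC0407A8D (r,user):
  L0 @0x24[3] → 0x3F007  P=1,RW=1,US=1,PS=0
  L1 @0x3F[2] → 0x40007  P=1,RW=1,US=1,PS=0
  L2 @0x40[7] → 0x44007  P=1,RW=1,US=1,PS=0
  ✓ 0x44A8D  — 3 lookups
#4 VA=0x6C2A011A6 (w,kernel):
  L0 @0x24[27] → 0x47007  P=1,RW=1,US=1,PS=0
  L1 @0x47[21] → 0x4A007  P=1,RW=1,US=1,PS=0
  L2 @0x4A[1] → 0x4C007  P=1,RW=1,US=1,PS=0
  ✓ 0x4C1A6  — 3 lookups
#5 VA=0x1420005C6 (w,kernel):
  L0 @0x24[5] → 0x4F007  P=1,RW=1,US=1,PS=0
  L1 @0x4F[16] → 0x50087  P=1,RW=1,US=1,PS=1
  ✓ 0x505C6 (huge @L1)  — 2 lookups

Entries read for #1: 3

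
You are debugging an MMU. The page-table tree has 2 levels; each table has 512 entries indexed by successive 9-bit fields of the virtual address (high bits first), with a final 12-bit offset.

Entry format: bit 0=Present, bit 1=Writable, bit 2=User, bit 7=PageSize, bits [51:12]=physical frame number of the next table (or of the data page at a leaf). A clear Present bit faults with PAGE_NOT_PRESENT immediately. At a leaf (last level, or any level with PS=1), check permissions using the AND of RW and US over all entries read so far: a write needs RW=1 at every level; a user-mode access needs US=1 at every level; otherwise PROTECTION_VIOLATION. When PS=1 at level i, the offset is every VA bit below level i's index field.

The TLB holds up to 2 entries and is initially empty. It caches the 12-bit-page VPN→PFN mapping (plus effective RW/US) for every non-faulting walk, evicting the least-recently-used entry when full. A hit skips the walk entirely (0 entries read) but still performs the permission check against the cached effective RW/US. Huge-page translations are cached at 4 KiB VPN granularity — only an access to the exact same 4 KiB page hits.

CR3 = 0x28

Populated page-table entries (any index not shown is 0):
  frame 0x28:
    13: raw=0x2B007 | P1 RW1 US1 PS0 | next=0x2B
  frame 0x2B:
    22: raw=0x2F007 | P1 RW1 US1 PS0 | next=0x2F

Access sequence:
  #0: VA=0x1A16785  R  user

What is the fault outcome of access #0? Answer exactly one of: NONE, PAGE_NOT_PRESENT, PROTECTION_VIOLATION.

Walk each access:
#0 VA=0x1A16785 (r,user):
  [0] read 0x28 idx=13: raw=0x2B007 flags P=1 W=1 U=1 S=0
  [1] read 0x2B idx=22: raw=0x2F007 flags P=1 W=1 U=1 S=0
  → PA=0x2F785  (2 entries read)

Access #0 fault: NONE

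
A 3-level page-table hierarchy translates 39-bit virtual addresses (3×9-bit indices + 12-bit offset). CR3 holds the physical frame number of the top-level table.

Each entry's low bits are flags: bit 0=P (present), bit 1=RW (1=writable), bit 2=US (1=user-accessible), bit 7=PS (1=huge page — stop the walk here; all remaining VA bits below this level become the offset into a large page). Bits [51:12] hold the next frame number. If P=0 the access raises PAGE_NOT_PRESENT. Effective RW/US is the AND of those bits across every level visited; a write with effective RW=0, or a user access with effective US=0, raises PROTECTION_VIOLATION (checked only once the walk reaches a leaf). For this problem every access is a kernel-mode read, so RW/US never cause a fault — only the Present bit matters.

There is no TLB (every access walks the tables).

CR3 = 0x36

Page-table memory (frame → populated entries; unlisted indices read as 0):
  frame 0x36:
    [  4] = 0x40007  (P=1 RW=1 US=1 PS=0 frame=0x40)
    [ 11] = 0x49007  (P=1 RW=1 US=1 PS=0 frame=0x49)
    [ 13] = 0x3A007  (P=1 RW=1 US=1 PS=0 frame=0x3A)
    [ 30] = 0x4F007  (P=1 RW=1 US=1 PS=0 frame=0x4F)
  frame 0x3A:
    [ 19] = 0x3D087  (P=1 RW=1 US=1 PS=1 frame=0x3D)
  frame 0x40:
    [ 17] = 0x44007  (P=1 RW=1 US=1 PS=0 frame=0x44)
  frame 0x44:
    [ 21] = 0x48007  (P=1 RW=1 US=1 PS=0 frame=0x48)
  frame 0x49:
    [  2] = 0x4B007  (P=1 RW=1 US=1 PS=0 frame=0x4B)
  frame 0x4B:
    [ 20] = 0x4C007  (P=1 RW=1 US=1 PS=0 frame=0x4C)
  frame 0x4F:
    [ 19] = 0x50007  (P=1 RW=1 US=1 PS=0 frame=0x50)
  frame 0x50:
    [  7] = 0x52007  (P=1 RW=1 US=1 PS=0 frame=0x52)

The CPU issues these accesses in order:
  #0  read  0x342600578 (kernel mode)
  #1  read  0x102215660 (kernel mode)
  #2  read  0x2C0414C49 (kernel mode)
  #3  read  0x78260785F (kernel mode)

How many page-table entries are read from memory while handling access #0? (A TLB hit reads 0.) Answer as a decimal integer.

Per-access translation:
#0 VA=0x342600578 (r,kernel):
  L0: frame=0x36 idx=13 entry=0x3A007 [P=1 RW=1 US=1 PS=0]
  L1: frame=0x3A idx=19 entry=0x3D087 [P=1 RW=1 US=1 PS=1]
  ✓ 0x3D578 (huge @L1)  — 2 lookups
#1 VA=0x102215660 (r,kernel):
  L0: frame=0x36 idx=4 entry=0x40007 [P=1 RW=1 US=1 PS=0]
  L1: frame=0x40 idx=17 entry=0x44007 [P=1 RW=1 US=1 PS=0]
  L2: frame=0x44 idx=21 entry=0x48007 [P=1 RW=1 US=1 PS=0]
  ✓ 0x48660  — 3 lookups
#2 VA=0x2C0414C49 (r,kernel):
  L0: frame=0x36 idx=11 entry=0x49007 [P=1 RW=1 US=1 PS=0]
  L1: frame=0x49 idx=2 entry=0x4B007 [P=1 RW=1 US=1 PS=0]
  L2: frame=0x4B idx=20 entry=0x4C007 [P=1 RW=1 US=1 PS=0]
  ✓ 0x4CC49  — 3 lookups
#3 VA=0x78260785F (r,kernel):
  L0: frame=0x36 idx=30 entry=0x4F007 [P=1 RW=1 US=1 PS=0]
  L1: frame=0x4F idx=19 entry=0x50007 [P=1 RW=1 US=1 PS=0]
  L2: frame=0x50 idx=7 entry=0x52007 [P=1 RW=1 US=1 PS=0]
  ✓ 0x5285F  — 3 lookups

Entries read for #0: 2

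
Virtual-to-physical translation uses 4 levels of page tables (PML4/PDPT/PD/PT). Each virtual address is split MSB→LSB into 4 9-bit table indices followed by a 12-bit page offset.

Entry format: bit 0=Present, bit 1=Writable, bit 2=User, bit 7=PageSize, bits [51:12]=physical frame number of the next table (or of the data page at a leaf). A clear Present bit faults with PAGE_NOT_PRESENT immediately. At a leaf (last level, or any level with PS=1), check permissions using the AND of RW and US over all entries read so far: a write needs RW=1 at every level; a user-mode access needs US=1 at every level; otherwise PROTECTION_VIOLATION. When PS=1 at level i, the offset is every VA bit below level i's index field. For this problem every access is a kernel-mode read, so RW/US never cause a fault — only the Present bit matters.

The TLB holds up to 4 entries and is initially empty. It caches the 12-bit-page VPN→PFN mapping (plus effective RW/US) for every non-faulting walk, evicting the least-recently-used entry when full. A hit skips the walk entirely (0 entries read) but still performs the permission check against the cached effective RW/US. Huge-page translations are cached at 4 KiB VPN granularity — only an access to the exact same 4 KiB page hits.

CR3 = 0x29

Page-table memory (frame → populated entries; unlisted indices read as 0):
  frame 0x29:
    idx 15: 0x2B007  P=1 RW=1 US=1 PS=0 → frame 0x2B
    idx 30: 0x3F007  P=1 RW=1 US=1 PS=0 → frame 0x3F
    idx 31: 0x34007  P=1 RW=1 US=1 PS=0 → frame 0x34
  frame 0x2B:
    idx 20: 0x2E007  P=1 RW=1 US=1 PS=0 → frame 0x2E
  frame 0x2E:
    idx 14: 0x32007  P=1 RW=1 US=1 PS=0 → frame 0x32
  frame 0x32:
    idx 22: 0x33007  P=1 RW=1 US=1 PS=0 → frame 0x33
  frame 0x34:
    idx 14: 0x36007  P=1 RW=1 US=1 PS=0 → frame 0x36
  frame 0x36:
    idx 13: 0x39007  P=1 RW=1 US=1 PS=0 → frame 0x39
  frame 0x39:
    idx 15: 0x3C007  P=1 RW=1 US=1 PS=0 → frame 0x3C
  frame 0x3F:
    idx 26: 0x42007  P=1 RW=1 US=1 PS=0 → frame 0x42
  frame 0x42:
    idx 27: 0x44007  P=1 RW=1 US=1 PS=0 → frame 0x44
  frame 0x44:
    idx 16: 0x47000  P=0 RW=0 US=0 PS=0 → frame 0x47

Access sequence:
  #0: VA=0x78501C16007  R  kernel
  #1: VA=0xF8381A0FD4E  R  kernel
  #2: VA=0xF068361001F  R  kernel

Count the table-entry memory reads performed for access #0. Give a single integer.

Per-access translation:
#0 VA=0x78501C16007 (r,kernel):
  [0] read 0x29 idx=15: raw=0x2B007 flags P=1 W=1 U=1 S=0
  [1] read 0x2B idx=20: raw=0x2E007 flags P=1 W=1 U=1 S=0
  [2] read 0x2E idx=14: raw=0x32007 flags P=1 W=1 U=1 S=0
  [3] read 0x32 idx=22: raw=0x33007 flags P=1 W=1 U=1 S=0
  → PA=0x33007  (4 entries read)
#1 VA=0xF8381A0FD4E (r,kernel):
  [0] read 0x29 idx=31: raw=0x34007 flags P=1 W=1 U=1 S=0
  [1] read 0x34 idx=14: raw=0x36007 flags P=1 W=1 U=1 S=0
  [2] read 0x36 idx=13: raw=0x39007 flags P=1 W=1 U=1 S=0
  [3] read 0x39 idx=15: raw=0x3C007 flags P=1 W=1 U=1 S=0
  → PA=0x3CD4E  (4 entries read)
#2 VA=0xF068361001F (r,kernel):
  [0] read 0x29 idx=30: raw=0x3F007 flags P=1 W=1 U=1 S=0
  [1] read 0x3F idx=26: raw=0x42007 flags P=1 W=1 U=1 S=0
  [2] read 0x42 idx=27: raw=0x44007 flags P=1 W=1 U=1 S=0
  [3] read 0x44 idx=16: raw=0x47000 flags P=0 W=0 U=0 S=0
  ⇒ fault: PAGE_NOT_PRESENT  — 4 lookups

Entries read for #0: 4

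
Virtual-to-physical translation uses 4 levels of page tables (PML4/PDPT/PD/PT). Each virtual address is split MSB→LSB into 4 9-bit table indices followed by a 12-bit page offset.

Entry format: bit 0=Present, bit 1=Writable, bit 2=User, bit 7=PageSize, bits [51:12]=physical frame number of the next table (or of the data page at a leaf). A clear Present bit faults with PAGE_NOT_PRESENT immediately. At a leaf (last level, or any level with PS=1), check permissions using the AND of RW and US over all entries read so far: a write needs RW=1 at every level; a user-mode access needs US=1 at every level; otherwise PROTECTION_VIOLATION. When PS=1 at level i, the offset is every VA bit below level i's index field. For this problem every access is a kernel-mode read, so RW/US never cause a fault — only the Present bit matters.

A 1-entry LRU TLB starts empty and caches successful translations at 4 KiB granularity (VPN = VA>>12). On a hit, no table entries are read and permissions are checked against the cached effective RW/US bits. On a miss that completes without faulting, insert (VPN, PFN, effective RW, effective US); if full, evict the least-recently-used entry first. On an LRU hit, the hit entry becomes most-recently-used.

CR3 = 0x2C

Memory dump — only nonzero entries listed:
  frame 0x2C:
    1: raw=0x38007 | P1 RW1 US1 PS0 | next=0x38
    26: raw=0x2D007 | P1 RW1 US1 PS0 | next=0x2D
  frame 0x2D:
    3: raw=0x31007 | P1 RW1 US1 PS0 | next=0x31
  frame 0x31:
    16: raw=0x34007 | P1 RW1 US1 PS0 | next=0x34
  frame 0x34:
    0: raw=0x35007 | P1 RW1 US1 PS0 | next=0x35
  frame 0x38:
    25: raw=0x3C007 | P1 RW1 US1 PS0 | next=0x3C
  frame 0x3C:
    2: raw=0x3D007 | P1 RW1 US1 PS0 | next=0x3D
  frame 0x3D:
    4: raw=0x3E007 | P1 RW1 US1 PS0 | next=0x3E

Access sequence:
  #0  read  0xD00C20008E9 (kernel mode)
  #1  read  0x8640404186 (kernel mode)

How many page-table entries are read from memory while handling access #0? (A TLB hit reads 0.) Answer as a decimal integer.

Trace:
#0 VA=0xD00C20008E9 (r,kernel):
  [0] read 0x2C idx=26: raw=0x2D007 flags P=1 W=1 U=1 S=0
  [1] read 0x2D idx=3: raw=0x31007 flags P=1 W=1 U=1 S=0
  [2] read 0x31 idx=16: raw=0x34007 flags P=1 W=1 U=1 S=0
  [3] read 0x34 idx=0: raw=0x35007 flags P=1 W=1 U=1 S=0
  → PA=0x358E9  (4 entries read)
#1 VA=0x8640404186 (r,kernel):
  [0] read 0x2C idx=1: raw=0x38007 flags P=1 W=1 U=1 S=0
  [1] read 0x38 idx=25: raw=0x3C007 flags P=1 W=1 U=1 S=0
  [2] read 0x3C idx=2: raw=0x3D007 flags P=1 W=1 U=1 S=0
  [3] read 0x3D idx=4: raw=0x3E007 flags P=1 W=1 U=1 S=0
  → PA=0x3E186  (4 entries read)

Entries read for #0: 4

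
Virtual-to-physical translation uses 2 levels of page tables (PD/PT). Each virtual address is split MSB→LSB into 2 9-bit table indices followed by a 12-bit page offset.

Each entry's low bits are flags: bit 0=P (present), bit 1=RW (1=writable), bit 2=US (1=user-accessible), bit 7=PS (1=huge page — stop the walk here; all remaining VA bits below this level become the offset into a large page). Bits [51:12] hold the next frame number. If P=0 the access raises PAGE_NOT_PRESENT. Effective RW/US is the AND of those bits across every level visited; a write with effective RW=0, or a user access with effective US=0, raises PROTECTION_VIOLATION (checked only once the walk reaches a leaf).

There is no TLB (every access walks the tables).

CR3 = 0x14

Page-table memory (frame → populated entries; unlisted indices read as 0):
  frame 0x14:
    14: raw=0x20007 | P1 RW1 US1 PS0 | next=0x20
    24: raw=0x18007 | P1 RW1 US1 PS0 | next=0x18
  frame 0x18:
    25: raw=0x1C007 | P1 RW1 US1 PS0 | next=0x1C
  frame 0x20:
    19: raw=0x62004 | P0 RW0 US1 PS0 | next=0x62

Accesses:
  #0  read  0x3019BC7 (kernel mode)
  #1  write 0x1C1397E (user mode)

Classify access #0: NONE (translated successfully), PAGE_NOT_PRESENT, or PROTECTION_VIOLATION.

Per-access translation:
#0 VA=0x3019BC7 (r,kernel):
  L0: frame=0x14 idx=24 entry=0x18007 [P=1 RW=1 US=1 PS=0]
  L1: frame=0x18 idx=25 entry=0x1C007 [P=1 RW=1 US=1 PS=0]
  → PA=0x1CBC7  (2 entries read)
#1 VA=0x1C1397E (w,user):
  L0: frame=0x14 idx=14 entry=0x20007 [P=1 RW=1 US=1 PS=0]
  L1: frame=0x20 idx=19 entry=0x62004 [P=0 RW=0 US=1 PS=0]
  ⇒ fault: PAGE_NOT_PRESENT  — 2 lookups

Access #0 fault: NONE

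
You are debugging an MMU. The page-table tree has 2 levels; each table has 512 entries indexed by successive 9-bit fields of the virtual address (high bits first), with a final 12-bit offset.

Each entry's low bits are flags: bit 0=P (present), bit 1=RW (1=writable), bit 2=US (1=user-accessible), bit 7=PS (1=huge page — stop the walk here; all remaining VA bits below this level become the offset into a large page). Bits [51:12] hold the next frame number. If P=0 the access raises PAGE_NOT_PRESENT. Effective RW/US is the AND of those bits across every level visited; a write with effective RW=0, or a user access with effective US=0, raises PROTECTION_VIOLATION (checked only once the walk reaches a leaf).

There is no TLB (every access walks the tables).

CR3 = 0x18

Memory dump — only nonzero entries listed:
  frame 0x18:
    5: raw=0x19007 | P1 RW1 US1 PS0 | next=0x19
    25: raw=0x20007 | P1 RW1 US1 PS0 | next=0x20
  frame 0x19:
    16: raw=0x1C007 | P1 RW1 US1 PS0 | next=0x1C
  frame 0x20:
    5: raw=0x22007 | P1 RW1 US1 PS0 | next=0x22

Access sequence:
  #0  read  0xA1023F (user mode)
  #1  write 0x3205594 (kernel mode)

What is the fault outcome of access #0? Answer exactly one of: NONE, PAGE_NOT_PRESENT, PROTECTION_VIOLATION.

Per-access translation:
#0 VA=0xA1023F (r,user):
  lvl0: tbl 0x18, slot 5 ⇒ 0x19007 (P1/RW1/US1/PS0)
  lvl1: tbl 0x19, slot 16 ⇒ 0x1C007 (P1/RW1/US1/PS0)
  → PA=0x1C23F  (2 entries read)
#1 VA=0x3205594 (w,kernel):
  lvl0: tbl 0x18, slot 25 ⇒ 0x20007 (P1/RW1/US1/PS0)
  lvl1: tbl 0x20, slot 5 ⇒ 0x22007 (P1/RW1/US1/PS0)
  → PA=0x22594  (2 entries read)

Access #0 fault: NONE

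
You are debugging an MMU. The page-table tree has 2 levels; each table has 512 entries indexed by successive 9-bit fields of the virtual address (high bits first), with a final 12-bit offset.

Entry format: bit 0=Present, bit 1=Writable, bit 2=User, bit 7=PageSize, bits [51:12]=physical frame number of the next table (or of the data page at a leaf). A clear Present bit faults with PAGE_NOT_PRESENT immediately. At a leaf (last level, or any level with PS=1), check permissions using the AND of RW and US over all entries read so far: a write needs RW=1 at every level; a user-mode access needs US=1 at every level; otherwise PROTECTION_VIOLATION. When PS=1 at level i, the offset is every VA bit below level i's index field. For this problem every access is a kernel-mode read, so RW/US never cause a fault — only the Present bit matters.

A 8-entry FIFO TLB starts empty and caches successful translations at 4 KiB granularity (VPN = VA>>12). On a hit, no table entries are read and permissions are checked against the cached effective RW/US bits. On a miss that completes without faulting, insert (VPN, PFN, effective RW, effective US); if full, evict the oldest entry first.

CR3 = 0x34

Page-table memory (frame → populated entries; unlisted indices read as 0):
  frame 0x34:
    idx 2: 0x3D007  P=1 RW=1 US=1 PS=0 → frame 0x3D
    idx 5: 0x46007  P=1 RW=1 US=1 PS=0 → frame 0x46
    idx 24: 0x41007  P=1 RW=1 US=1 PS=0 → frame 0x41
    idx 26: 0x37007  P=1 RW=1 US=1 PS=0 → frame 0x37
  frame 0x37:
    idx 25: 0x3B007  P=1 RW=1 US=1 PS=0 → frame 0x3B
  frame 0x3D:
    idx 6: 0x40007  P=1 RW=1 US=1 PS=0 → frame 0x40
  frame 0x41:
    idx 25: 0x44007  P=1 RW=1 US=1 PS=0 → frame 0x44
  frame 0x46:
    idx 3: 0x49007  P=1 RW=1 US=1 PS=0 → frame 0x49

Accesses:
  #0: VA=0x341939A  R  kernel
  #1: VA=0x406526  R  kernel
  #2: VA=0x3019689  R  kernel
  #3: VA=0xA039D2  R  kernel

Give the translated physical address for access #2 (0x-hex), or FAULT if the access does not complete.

Trace:
#0 VA=0x341939A (r,kernel):
  L0: frame=0x34 idx=26 entry=0x37007 [P=1 RW=1 US=1 PS=0]
  L1: frame=0x37 idx=25 entry=0x3B007 [P=1 RW=1 US=1 PS=0]
  ✓ 0x3B39A  — 2 lookups
#1 VA=0x406526 (r,kernel):
  L0: frame=0x34 idx=2 entry=0x3D007 [P=1 RW=1 US=1 PS=0]
  L1: frame=0x3D idx=6 entry=0x40007 [P=1 RW=1 US=1 PS=0]
  ✓ 0x40526  — 2 lookups
#2 VA=0x3019689 (r,kernel):
  L0: frame=0x34 idx=24 entry=0x41007 [P=1 RW=1 US=1 PS=0]
  L1: frame=0x41 idx=25 entry=0x44007 [P=1 RW=1 US=1 PS=0]
  ✓ 0x44689  — 2 lookups
#3 VA=0xA039D2 (r,kernel):
  L0: frame=0x34 idx=5 entry=0x46007 [P=1 RW=1 US=1 PS=0]
  L1: frame=0x46 idx=3 entry=0x49007 [P=1 RW=1 US=1 PS=0]
  ✓ 0x499D2  — 2 lookups

Access #2 PA: 0x44689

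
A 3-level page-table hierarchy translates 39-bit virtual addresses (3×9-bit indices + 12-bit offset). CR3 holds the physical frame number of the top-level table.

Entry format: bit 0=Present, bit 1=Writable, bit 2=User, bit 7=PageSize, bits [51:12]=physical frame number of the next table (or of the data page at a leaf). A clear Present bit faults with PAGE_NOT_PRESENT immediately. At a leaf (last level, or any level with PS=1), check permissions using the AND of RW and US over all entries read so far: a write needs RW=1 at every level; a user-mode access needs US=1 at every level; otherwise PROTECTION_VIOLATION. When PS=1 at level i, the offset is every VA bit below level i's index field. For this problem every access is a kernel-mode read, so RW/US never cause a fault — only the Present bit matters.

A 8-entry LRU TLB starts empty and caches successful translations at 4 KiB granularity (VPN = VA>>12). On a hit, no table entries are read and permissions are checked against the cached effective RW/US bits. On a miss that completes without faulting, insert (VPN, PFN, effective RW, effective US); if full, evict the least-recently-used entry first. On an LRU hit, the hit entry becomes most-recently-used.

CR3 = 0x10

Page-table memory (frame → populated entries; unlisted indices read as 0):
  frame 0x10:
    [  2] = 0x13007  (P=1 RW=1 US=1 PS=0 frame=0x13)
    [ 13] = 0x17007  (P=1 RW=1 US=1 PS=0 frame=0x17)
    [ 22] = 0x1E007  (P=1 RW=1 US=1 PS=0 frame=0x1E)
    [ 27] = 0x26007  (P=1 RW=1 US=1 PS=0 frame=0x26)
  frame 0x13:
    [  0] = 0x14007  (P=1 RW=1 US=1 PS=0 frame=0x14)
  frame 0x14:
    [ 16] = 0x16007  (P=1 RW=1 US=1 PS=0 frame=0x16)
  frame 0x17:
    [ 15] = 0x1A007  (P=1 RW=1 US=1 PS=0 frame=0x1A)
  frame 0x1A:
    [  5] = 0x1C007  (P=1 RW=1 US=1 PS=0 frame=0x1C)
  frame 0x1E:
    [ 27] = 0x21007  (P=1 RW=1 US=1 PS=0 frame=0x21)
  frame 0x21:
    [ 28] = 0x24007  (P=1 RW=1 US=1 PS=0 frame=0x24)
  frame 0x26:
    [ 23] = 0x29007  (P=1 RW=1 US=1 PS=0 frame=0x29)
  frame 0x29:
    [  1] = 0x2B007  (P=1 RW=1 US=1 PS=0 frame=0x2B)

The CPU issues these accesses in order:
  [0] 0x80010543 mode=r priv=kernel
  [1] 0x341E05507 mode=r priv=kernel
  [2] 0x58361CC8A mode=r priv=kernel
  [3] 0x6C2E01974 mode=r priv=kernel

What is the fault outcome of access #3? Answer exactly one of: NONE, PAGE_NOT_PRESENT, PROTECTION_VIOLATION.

Per-access translation:
#0 VA=0x80010543 (r,kernel):
  [0] read 0x10 idx=2: raw=0x13007 flags P=1 W=1 U=1 S=0
  [1] read 0x13 idx=0: raw=0x14007 flags P=1 W=1 U=1 S=0
  [2] read 0x14 idx=16: raw=0x16007 flags P=1 W=1 U=1 S=0
  ⇒ phys 0x16543  [3 reads]
#1 VA=0x341E05507 (r,kernel):
  [0] read 0x10 idx=13: raw=0x17007 flags P=1 W=1 U=1 S=0
  [1] read 0x17 idx=15: raw=0x1A007 flags P=1 W=1 U=1 S=0
  [2] read 0x1A idx=5: raw=0x1C007 flags P=1 W=1 U=1 S=0
  ⇒ phys 0x1C507  [3 reads]
#2 VA=0x58361CC8A (r,kernel):
  [0] read 0x10 idx=22: raw=0x1E007 flags P=1 W=1 U=1 S=0
  [1] read 0x1E idx=27: raw=0x21007 flags P=1 W=1 U=1 S=0
  [2] read 0x21 idx=28: raw=0x24007 flags P=1 W=1 U=1 S=0
  ⇒ phys 0x24C8A  [3 reads]
#3 VA=0x6C2E01974 (r,kernel):
  [0] read 0x10 idx=27: raw=0x26007 flags P=1 W=1 U=1 S=0
  [1] read 0x26 idx=23: raw=0x29007 flags P=1 W=1 U=1 S=0
  [2] read 0x29 idx=1: raw=0x2B007 flags P=1 W=1 U=1 S=0
  ⇒ phys 0x2B974  [3 reads]

Access #3 fault: NONE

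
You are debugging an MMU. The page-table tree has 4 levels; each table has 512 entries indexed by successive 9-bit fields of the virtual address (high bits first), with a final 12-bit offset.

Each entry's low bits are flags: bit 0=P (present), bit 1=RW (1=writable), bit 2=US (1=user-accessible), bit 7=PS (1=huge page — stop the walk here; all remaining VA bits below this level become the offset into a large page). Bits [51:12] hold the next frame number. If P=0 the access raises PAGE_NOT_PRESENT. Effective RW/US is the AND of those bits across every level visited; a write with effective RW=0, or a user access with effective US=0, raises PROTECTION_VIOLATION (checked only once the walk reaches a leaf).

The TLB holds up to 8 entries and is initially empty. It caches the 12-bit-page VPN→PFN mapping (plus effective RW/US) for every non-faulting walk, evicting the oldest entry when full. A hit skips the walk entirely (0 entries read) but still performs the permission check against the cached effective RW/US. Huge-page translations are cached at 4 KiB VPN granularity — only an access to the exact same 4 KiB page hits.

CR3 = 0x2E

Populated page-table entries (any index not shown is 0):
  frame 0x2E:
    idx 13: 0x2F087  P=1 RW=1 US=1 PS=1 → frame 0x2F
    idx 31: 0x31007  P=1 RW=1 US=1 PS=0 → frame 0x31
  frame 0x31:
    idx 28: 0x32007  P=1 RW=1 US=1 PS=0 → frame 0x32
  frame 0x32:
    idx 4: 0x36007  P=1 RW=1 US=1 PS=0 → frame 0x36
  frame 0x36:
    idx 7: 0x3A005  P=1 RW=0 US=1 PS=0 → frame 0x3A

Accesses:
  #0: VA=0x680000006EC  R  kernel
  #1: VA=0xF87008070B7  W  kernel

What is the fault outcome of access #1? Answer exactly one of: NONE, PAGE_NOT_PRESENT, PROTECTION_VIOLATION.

Trace:
#0 VA=0x680000006EC (r,kernel):
  L0 @0x2E[13] → 0x2F087  P=1,RW=1,US=1,PS=1
  ✓ 0x2F6EC (huge @L0)  — 1 lookups
#1 VA=0xF87008070B7 (w,kernel):
  L0 @0x2E[31] → 0x31007  P=1,RW=1,US=1,PS=0
  L1 @0x31[28] → 0x32007  P=1,RW=1,US=1,PS=0
  L2 @0x32[4] → 0x36007  P=1,RW=1,US=1,PS=0
  L3 @0x36[7] → 0x3A005  P=1,RW=0,US=1,PS=0
  ✗ PROTECTION_VIOLATION  [4 reads]

Access #1 fault: PROTECTION_VIOLATION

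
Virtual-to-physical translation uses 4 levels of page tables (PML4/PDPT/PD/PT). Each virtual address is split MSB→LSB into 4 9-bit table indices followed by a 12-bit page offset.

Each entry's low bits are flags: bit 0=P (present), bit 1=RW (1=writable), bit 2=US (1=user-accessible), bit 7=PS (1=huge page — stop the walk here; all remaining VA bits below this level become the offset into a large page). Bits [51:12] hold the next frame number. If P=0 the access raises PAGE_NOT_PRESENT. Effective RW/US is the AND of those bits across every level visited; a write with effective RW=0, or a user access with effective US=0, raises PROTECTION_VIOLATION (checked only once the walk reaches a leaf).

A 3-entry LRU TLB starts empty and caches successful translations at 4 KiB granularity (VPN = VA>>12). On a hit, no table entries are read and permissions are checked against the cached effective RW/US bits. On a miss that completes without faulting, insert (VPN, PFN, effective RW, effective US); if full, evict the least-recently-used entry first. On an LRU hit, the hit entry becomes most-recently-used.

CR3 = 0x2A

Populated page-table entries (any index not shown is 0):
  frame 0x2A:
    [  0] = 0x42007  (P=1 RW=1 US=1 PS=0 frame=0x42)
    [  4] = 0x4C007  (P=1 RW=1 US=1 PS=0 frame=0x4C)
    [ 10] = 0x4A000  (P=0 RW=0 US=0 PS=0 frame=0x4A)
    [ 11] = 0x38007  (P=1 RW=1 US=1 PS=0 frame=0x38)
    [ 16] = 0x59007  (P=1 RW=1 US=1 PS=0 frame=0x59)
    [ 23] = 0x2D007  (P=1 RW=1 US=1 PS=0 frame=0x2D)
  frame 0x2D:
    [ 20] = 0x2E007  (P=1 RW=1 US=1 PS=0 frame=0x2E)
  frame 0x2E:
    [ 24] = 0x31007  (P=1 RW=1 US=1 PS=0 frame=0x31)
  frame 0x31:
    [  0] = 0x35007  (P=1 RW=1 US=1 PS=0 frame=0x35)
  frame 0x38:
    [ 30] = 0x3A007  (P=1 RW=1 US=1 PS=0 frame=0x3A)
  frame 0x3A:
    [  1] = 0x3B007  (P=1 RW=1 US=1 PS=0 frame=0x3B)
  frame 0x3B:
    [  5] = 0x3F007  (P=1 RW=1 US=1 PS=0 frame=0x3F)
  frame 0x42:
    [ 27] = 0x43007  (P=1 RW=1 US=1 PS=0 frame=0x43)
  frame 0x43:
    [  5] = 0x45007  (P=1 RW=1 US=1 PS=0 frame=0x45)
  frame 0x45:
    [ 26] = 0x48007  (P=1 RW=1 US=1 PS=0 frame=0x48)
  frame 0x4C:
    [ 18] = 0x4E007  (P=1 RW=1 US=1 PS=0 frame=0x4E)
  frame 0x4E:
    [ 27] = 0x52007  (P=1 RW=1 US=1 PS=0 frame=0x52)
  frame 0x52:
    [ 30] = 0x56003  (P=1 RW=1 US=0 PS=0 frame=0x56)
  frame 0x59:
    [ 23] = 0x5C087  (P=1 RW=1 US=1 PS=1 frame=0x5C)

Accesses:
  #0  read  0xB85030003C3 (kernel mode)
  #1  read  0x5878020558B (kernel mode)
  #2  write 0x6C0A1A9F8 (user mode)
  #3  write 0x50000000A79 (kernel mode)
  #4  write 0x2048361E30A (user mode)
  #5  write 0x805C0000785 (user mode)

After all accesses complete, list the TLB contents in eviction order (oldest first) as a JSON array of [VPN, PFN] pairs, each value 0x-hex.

Per-access translation:
#0 VA=0xB85030003C3 (r,kernel):
  lvl0: tbl 0x2A, slot 23 ⇒ 0x2D007 (P1/RW1/US1/PS0)
  lvl1: tbl 0x2D, slot 20 ⇒ 0x2E007 (P1/RW1/US1/PS0)
  lvl2: tbl 0x2E, slot 24 ⇒ 0x31007 (P1/RW1/US1/PS0)
  lvl3: tbl 0x31, slot 0 ⇒ 0x35007 (P1/RW1/US1/PS0)
  ✓ 0x353C3  — 4 lookups
#1 VA=0x5878020558B (r,kernel):
  lvl0: tbl 0x2A, slot 11 ⇒ 0x38007 (P1/RW1/US1/PS0)
  lvl1: tbl 0x38, slot 30 ⇒ 0x3A007 (P1/RW1/US1/PS0)
  lvl2: tbl 0x3A, slot 1 ⇒ 0x3B007 (P1/RW1/US1/PS0)
  lvl3: tbl 0x3B, slot 5 ⇒ 0x3F007 (P1/RW1/US1/PS0)
  ✓ 0x3F58B  — 4 lookups
#2 VA=0x6C0A1A9F8 (w,user):
  lvl0: tbl 0x2A, slot 0 ⇒ 0x42007 (P1/RW1/US1/PS0)
  lvl1: tbl 0x42, slot 27 ⇒ 0x43007 (P1/RW1/US1/PS0)
  lvl2: tbl 0x43, slot 5 ⇒ 0x45007 (P1/RW1/US1/PS0)
  lvl3: tbl 0x45, slot 26 ⇒ 0x48007 (P1/RW1/US1/PS0)
  ✓ 0x489F8  — 4 lookups
#3 VA=0x50000000A79 (w,kernel):
  lvl0: tbl 0x2A, slot 10 ⇒ 0x4A000 (P0/RW0/US0/PS0)
  ⇒ fault: PAGE_NOT_PRESENT  — 1 lookups
#4 VA=0x2048361E30A (w,user):
  lvl0: tbl 0x2A, slot 4 ⇒ 0x4C007 (P1/RW1/US1/PS0)
  lvl1: tbl 0x4C, slot 18 ⇒ 0x4E007 (P1/RW1/US1/PS0)
  lvl2: tbl 0x4E, slot 27 ⇒ 0x52007 (P1/RW1/US1/PS0)
  lvl3: tbl 0x52, slot 30 ⇒ 0x56003 (P1/RW1/US0/PS0)
  ⇒ fault: PROTECTION_VIOLATION  — 4 lookups
#5 VA=0x805C0000785 (w,user):
  lvl0: tbl 0x2A, slot 16 ⇒ 0x59007 (P1/RW1/US1/PS0)
  lvl1: tbl 0x59, slot 23 ⇒ 0x5C087 (P1/RW1/US1/PS1)
  ✓ 0x5C785 (huge @L1)  — 2 lookups

TLB: [["0x58780205", "0x3F"], ["0x6C0A1A", "0x48"], ["0x805C0000", "0x5C"]]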